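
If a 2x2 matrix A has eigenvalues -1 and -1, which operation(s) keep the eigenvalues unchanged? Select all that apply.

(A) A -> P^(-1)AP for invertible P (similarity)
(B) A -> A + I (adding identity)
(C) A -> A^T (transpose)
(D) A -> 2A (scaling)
A and C

Eigenvalues are preserved by:
1. Similarity transformations: A -> P^(-1)AP (same characteristic polynomial)
2. Transpose: A^T has the same eigenvalues as A

Eigenvalues are NOT preserved by:
- Adding identity: eigenvalues become -1+1, -1+1
- Scaling: eigenvalues become -2, -2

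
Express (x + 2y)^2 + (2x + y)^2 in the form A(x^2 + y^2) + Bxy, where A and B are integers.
5(x^2 + y^2) + 8xy

Expanding: (x + 2y)^2 = x^2 + 4xy + 4y^2
(2x + y)^2 = 4x^2 + 4xy + y^2
Sum = (1+4)(x^2+y^2) + 8xy = 5(x^2 + y^2) + 8xy
This is symmetric in x and y.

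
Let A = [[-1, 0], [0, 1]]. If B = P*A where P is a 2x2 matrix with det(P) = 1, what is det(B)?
-1

By the multiplicative property of determinants, det(B) = det(P*A) = det(P) * det(A) = det(A),
so the determinant is invariant under multiplication by any determinant-1 matrix; we just need det(A).

det(A) = (-1)(1) - (0)(0) = -1 - 0 = -1

Therefore det(B) = 1 * (-1) = -1.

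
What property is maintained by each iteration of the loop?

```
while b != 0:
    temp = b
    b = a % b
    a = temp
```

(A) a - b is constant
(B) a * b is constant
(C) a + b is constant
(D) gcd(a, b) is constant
D

A loop invariant must hold before the first iteration and be re-established by every execution of the body.

(D) gcd(a, b) is constant: One iteration replaces (a, b) by (b, a mod b). Since a mod b = a - q*b for an integer q, any common divisor of a and b divides b and a mod b, and conversely; hence gcd(b, a mod b) = gcd(a, b). For instance (30, 4) -> (4, 2) keeps gcd = 2. At exit b = 0 and a = gcd of the original inputs.

The other options fail:
(A) a - b is constant: e.g. (a, b) = (30, 4) -> (4, 2): the difference goes from 26 to 2.
(B) a * b is constant: e.g. (a, b) = (30, 4) -> (4, 2): the product goes from 120 to 8.
(C) a + b is constant: e.g. (a, b) = (30, 4) -> (4, 2): the sum goes from 34 to 6.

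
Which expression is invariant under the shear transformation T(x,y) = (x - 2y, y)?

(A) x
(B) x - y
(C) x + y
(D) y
D

Under the shear T(x,y) = (x - 2y, y):
Substitute the transformed coordinates into each option and compare with the original:
(A) x  ->  (x - 2y) = x - 2y   [differs from x: not invariant]
(B) x - y  ->  (x - 2y) - (y) = x - 3y   [differs from x - y: not invariant]
(C) x + y  ->  (x - 2y) + (y) = x - y   [differs from x + y: not invariant]
(D) y  ->  (y) = y   [equals y: invariant]

Only option (D), y, is unchanged by the transformation.
A horizontal shear moves points parallel to the x-axis, so the y-coordinate (and any function of y alone) is unchanged.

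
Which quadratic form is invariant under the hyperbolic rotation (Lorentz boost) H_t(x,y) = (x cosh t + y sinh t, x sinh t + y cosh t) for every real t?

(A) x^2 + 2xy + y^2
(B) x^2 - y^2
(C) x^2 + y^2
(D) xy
B

Write x' = x cosh t + y sinh t, y' = x sinh t + y cosh t and substitute into each option:
(A) x^2 + 2xy + y^2: (x' + y')^2 with x' + y' = (x + y)(cosh t + sinh t) = (x + y)e^t, so it becomes (x + y)^2 e^(2t)   [not invariant for t != 0]
(B) x^2 - y^2: (x cosh t + y sinh t)^2 - (x sinh t + y cosh t)^2 = x^2(cosh^2 t - sinh^2 t) + 2xy(cosh t sinh t - sinh t cosh t) + y^2(sinh^2 t - cosh^2 t) = x^2 - y^2   [invariant, using cosh^2 t - sinh^2 t = 1]
(C) x^2 + y^2: (x cosh t + y sinh t)^2 + (x sinh t + y cosh t)^2 = (x^2 + y^2)(cosh^2 t + sinh^2 t) + 4xy sinh t cosh t = (x^2 + y^2) cosh 2t + 2xy sinh 2t   [not invariant for t != 0]
(D) xy: (x cosh t + y sinh t)(x sinh t + y cosh t) = xy(cosh^2 t + sinh^2 t) + (x^2 + y^2) sinh t cosh t = xy cosh 2t + (x^2 + y^2)(sinh 2t)/2   [not invariant for t != 0]

Only (B) x^2 - y^2 is unchanged; it is the Minkowski form preserved by Lorentz boosts, just as x^2 + y^2 is preserved by ordinary rotations.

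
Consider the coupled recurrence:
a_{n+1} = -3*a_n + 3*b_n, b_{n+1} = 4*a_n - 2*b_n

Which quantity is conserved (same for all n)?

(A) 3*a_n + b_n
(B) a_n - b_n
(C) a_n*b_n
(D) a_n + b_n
D

Replace a_n by a_{n+1} = -3*a_n + 3*b_n and b_n by b_{n+1} = 4*a_n - 2*b_n in each option and simplify:
(A) 3*a_n + b_n  ->  3*(-3*a_n + 3*b_n) + (4*a_n - 2*b_n) = -5*a_n + 7*b_n   [not conserved]
(B) a_n - b_n  ->  (-3*a_n + 3*b_n) - (4*a_n - 2*b_n) = -7*a_n + 5*b_n   [not conserved]
(C) a_n*b_n  ->  (-3*a_n + 3*b_n)*(4*a_n - 2*b_n) = -12*a_n^2 + 18*a_n*b_n - 6*b_n^2   [not conserved]
(D) a_n + b_n  ->  (-3*a_n + 3*b_n) + (4*a_n - 2*b_n) = a_n + b_n   [conserved]

Only (D) a_n + b_n returns to itself after one step, so it is the conserved quantity.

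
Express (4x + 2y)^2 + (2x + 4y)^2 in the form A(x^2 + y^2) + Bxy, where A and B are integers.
20(x^2 + y^2) + 32xy

Expanding: (4x + 2y)^2 = 16x^2 + 16xy + 4y^2
(2x + 4y)^2 = 4x^2 + 16xy + 16y^2
Sum = (16+4)(x^2+y^2) + 32xy = 20(x^2 + y^2) + 32xy
This is symmetric in x and y.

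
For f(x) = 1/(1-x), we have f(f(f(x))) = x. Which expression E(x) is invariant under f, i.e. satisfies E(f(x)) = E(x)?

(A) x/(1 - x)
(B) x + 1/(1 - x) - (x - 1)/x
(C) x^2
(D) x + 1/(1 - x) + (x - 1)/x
D

Replace x by f(x) = 1/(1 - x) in each option and simplify. As a quick numerical cross-check, also compare E(5) with E(f(5)) = E(-1/4).

(A) x/(1 - x)  ->  (1/(1 - x))/(1 - (1/(1 - x))) = -1/x; check: E(5) = -5/4 but E(-1/4) = -1/5.   [not invariant]
(B) x + 1/(1 - x) - (x - 1)/x  ->  (1/(1 - x)) + 1/(1 - (1/(1 - x))) - ((1/(1 - x)) - 1)/(1/(1 - x)) = (x^2(1 - x) - x + (x - 1)^2)/(x(x - 1)); check: E(5) = 79/20 but E(-1/4) = -89/20.   [not invariant]
(C) x^2  ->  (1/(1 - x))^2 = (x - 1)^(-2); check: E(5) = 25 but E(-1/4) = 1/16.   [not invariant]
(D) x + 1/(1 - x) + (x - 1)/x  ->  (1/(1 - x)) + 1/(1 - (1/(1 - x))) + ((1/(1 - x)) - 1)/(1/(1 - x)), which simplifies back to x + 1/(1 - x) + (x - 1)/x; check: E(5) = 111/20, E(-1/4) = 111/20.   [invariant]

Only (D) is unchanged. Indeed f(f(x)) = 1/(1 - 1/(1-x)) = (1-x)/(-x) = (x-1)/x, so E(x) = x + f(x) + f(f(x)) is the sum over the whole 3-cycle; applying f just permutes the three terms cyclically (x -> f(x) -> f(f(x)) -> x), leaving the sum unchanged.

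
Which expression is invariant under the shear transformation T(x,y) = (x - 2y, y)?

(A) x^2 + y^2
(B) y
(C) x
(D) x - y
B

Under the shear T(x,y) = (x - 2y, y):
Substitute the transformed coordinates into each option and compare with the original:
(A) x^2 + y^2  ->  (x - 2y)^2 + (y)^2 = x^2 - 4xy + 5y^2   [differs from x^2 + y^2: not invariant]
(B) y  ->  (y) = y   [equals y: invariant]
(C) x  ->  (x - 2y) = x - 2y   [differs from x: not invariant]
(D) x - y  ->  (x - 2y) - (y) = x - 3y   [differs from x - y: not invariant]

Only option (B), y, is unchanged by the transformation.
A horizontal shear moves points parallel to the x-axis, so the y-coordinate (and any function of y alone) is unchanged.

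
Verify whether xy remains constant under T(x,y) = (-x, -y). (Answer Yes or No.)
Yes

Substitute T(x,y) = (-x, -y) into the expression and compare with the original.

Original: xy
After applying T: (-x)(-y) = xy

This is identical to the original xy, so the expression is invariant.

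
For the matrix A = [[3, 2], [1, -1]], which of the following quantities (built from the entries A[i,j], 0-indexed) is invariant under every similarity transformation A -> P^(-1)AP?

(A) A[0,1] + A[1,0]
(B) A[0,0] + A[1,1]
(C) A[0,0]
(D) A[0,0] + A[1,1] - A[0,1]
B

A[0,0] + A[1,1] is the trace of A. By the cyclic property of the trace, tr(P^(-1)AP) = tr(APP^(-1)) = tr(A), so it is the same for every matrix similar to A.

The other combinations are not similarity invariants. For example, take P = [[1, 2], [0, 1]] (det P = 1), so P^(-1) = [[1, -2], [0, 1]] and
B = P^(-1)AP = [[1, 6], [1, 1]].
Evaluating each option on A and on B:
(A) A[0,1] + A[1,0]: 3 for A, 7 for B -> changes
(B) A[0,0] + A[1,1]: 2 for A, 2 for B -> unchanged
(C) A[0,0]: 3 for A, 1 for B -> changes
(D) A[0,0] + A[1,1] - A[0,1]: 0 for A, -4 for B -> changes

Only (B) A[0,0] + A[1,1] = 2 survives (and it does so for every P, not just this one), so it is the invariant.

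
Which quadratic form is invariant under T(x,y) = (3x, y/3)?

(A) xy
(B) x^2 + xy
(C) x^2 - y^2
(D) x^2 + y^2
A

T multiplies x by 3 and divides y by 3.
Substitute the transformed coordinates into each option and compare with the original:
(A) xy  ->  (3x)(y/3) = xy   [equals xy: invariant]
(B) x^2 + xy  ->  (3x)^2 + (3x)(y/3) = 9x^2 + xy   [differs from x^2 + xy: not invariant]
(C) x^2 - y^2  ->  (3x)^2 - (y/3)^2 = 9x^2 - y^2/9   [differs from x^2 - y^2: not invariant]
(D) x^2 + y^2  ->  (3x)^2 + (y/3)^2 = 9x^2 + y^2/9   [differs from x^2 + y^2: not invariant]

Only option (A), xy, is unchanged by the transformation.
The factors 3 and 1/3 cancel only in the pure product xy.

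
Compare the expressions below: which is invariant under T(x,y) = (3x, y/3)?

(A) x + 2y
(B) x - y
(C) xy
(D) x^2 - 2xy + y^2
C

An expression E(x,y) is invariant under T if E(T(x,y)) = E(x,y). Here T(x,y) = (3x, y/3).
Substitute the transformed coordinates into each option and compare with the original:
(A) x + 2y  ->  (3x) + 2(y/3) = 3x + 2y/3   [differs from x + 2y: not invariant]
(B) x - y  ->  (3x) - (y/3) = 3x - y/3   [differs from x - y: not invariant]
(C) xy  ->  (3x)(y/3) = xy   [equals xy: invariant]
(D) x^2 - 2xy + y^2  ->  (3x)^2 - 2(3x)(y/3) + (y/3)^2 = 9x^2 - 2xy + y^2/9   [differs from x^2 - 2xy + y^2: not invariant]

Only option (C), xy, is unchanged by the transformation.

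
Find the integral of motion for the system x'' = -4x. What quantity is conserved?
E = (x')^2 + 4x^2

Multiply the equation by x':
x' * x'' = -4x * x'
The left side is d/dt[(x')^2/2] and the right side is d/dt[-4x^2/2], so
d/dt[(x')^2/2 + 4x^2/2] = 0, i.e. (x')^2/2 + 4x^2/2 = constant.
Multiplying by 2, the integral of motion is E = (x')^2 + 4x^2.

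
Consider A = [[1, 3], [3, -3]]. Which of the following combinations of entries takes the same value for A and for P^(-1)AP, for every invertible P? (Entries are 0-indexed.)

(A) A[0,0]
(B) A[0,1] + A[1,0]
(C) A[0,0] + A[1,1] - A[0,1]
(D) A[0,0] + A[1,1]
D

A[0,0] + A[1,1] is the trace of A. By the cyclic property of the trace, tr(P^(-1)AP) = tr(APP^(-1)) = tr(A), so it is the same for every matrix similar to A.

The other combinations are not similarity invariants. For example, take P = [[1, 2], [0, 1]] (det P = 1), so P^(-1) = [[1, -2], [0, 1]] and
B = P^(-1)AP = [[-5, -1], [3, 3]].
Evaluating each option on A and on B:
(A) A[0,0]: 1 for A, -5 for B -> changes
(B) A[0,1] + A[1,0]: 6 for A, 2 for B -> changes
(C) A[0,0] + A[1,1] - A[0,1]: -5 for A, -1 for B -> changes
(D) A[0,0] + A[1,1]: -2 for A, -2 for B -> unchanged

Only (D) A[0,0] + A[1,1] = -2 survives (and it does so for every P, not just this one), so it is the invariant.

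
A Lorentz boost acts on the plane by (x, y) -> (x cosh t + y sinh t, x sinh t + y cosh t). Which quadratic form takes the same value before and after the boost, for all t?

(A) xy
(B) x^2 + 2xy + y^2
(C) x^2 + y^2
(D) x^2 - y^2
D

Write x' = x cosh t + y sinh t, y' = x sinh t + y cosh t and substitute into each option:
(A) xy: (x cosh t + y sinh t)(x sinh t + y cosh t) = xy(cosh^2 t + sinh^2 t) + (x^2 + y^2) sinh t cosh t = xy cosh 2t + (x^2 + y^2)(sinh 2t)/2   [not invariant for t != 0]
(B) x^2 + 2xy + y^2: (x' + y')^2 with x' + y' = (x + y)(cosh t + sinh t) = (x + y)e^t, so it becomes (x + y)^2 e^(2t)   [not invariant for t != 0]
(C) x^2 + y^2: (x cosh t + y sinh t)^2 + (x sinh t + y cosh t)^2 = (x^2 + y^2)(cosh^2 t + sinh^2 t) + 4xy sinh t cosh t = (x^2 + y^2) cosh 2t + 2xy sinh 2t   [not invariant for t != 0]
(D) x^2 - y^2: (x cosh t + y sinh t)^2 - (x sinh t + y cosh t)^2 = x^2(cosh^2 t - sinh^2 t) + 2xy(cosh t sinh t - sinh t cosh t) + y^2(sinh^2 t - cosh^2 t) = x^2 - y^2   [invariant, using cosh^2 t - sinh^2 t = 1]

Only (D) x^2 - y^2 is unchanged; it is the Minkowski form preserved by Lorentz boosts, just as x^2 + y^2 is preserved by ordinary rotations.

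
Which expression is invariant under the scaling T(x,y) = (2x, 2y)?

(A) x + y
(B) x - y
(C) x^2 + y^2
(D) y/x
D

Under the uniform scaling T(x,y) = (2x, 2y):
Substitute the transformed coordinates into each option and compare with the original:
(A) x + y  ->  (2x) + (2y) = 2x + 2y   [differs from x + y: not invariant]
(B) x - y  ->  (2x) - (2y) = 2x - 2y   [differs from x - y: not invariant]
(C) x^2 + y^2  ->  (2x)^2 + (2y)^2 = 4x^2 + 4y^2   [differs from x^2 + y^2: not invariant]
(D) y/x  ->  (2y)/(2x) = y/x   [equals y/x: invariant]

Only option (D), y/x, is unchanged by the transformation.
The common factor 2 cancels in a ratio of coordinates, while sums, products and sums of squares pick up factors of 2 or 4.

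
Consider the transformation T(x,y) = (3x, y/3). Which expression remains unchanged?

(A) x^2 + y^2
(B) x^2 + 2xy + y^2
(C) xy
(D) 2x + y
C

An expression E(x,y) is invariant under T if E(T(x,y)) = E(x,y). Here T(x,y) = (3x, y/3).
Substitute the transformed coordinates into each option and compare with the original:
(A) x^2 + y^2  ->  (3x)^2 + (y/3)^2 = 9x^2 + y^2/9   [differs from x^2 + y^2: not invariant]
(B) x^2 + 2xy + y^2  ->  (3x)^2 + 2(3x)(y/3) + (y/3)^2 = 9x^2 + 2xy + y^2/9   [differs from x^2 + 2xy + y^2: not invariant]
(C) xy  ->  (3x)(y/3) = xy   [equals xy: invariant]
(D) 2x + y  ->  2(3x) + (y/3) = 6x + y/3   [differs from 2x + y: not invariant]

Only option (C), xy, is unchanged by the transformation.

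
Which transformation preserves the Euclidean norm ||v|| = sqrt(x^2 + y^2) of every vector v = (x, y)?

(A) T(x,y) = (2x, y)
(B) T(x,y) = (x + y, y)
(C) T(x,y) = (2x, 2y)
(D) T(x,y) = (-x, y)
D

A transformation preserves a norm if ||T(v)|| = ||v|| for every v; a single vector where the norm changes rules an option out.

(A) T(x,y) = (2x, y): v = (1, 0) has norm sqrt((1)^2 + (0)^2) = 1, but T(v) = (2, 0) has norm 2 -- not preserved.
(B) T(x,y) = (x + y, y): v = (0, 1) has norm sqrt((0)^2 + (1)^2) = 1, but T(v) = (1, 1) has norm sqrt(2) -- not preserved.
(C) T(x,y) = (2x, 2y): v = (1, 0) has norm sqrt((1)^2 + (0)^2) = 1, but T(v) = (2, 0) has norm 2 -- not preserved.
(D) T(x,y) = (-x, y): preserves the norm -- it is an orthogonal map (a rotation/reflection), and (-x)^2 + (y)^2 simplifies to x^2 + y^2.

Therefore the answer is (D).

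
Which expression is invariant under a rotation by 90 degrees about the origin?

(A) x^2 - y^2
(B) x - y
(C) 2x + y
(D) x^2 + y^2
D

A rotation by 90 degrees sends (x, y) to (-y, x).
Substitute the transformed coordinates into each option and compare with the original:
(A) x^2 - y^2  ->  (-y)^2 - (x)^2 = -x^2 + y^2   [differs from x^2 - y^2: not invariant]
(B) x - y  ->  (-y) - (x) = -x - y   [differs from x - y: not invariant]
(C) 2x + y  ->  2(-y) + (x) = x - 2y   [differs from 2x + y: not invariant]
(D) x^2 + y^2  ->  (-y)^2 + (x)^2 = x^2 + y^2   [equals x^2 + y^2: invariant]

Only option (D), x^2 + y^2, is unchanged by the transformation.
Geometrically, x^2 + y^2 is the squared distance from the origin, which every rotation about the origin preserves.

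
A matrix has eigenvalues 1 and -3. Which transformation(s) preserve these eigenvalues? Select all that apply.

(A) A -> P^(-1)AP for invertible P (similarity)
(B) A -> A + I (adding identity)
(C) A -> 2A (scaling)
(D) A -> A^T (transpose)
A and D

Eigenvalues are preserved by:
1. Similarity transformations: A -> P^(-1)AP (same characteristic polynomial)
2. Transpose: A^T has the same eigenvalues as A

Eigenvalues are NOT preserved by:
- Adding identity: eigenvalues become 1+1, -3+1
- Scaling: eigenvalues become 2, -6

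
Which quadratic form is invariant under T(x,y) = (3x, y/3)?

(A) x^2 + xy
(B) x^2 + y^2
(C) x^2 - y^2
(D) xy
D

T multiplies x by 3 and divides y by 3.
Substitute the transformed coordinates into each option and compare with the original:
(A) x^2 + xy  ->  (3x)^2 + (3x)(y/3) = 9x^2 + xy   [differs from x^2 + xy: not invariant]
(B) x^2 + y^2  ->  (3x)^2 + (y/3)^2 = 9x^2 + y^2/9   [differs from x^2 + y^2: not invariant]
(C) x^2 - y^2  ->  (3x)^2 - (y/3)^2 = 9x^2 - y^2/9   [differs from x^2 - y^2: not invariant]
(D) xy  ->  (3x)(y/3) = xy   [equals xy: invariant]

Only option (D), xy, is unchanged by the transformation.
The factors 3 and 1/3 cancel only in the pure product xy.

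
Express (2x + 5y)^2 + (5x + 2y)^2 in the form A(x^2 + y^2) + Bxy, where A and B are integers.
29(x^2 + y^2) + 40xy

Expanding: (2x + 5y)^2 = 4x^2 + 20xy + 25y^2
(5x + 2y)^2 = 25x^2 + 20xy + 4y^2
Sum = (4+25)(x^2+y^2) + 40xy = 29(x^2 + y^2) + 40xy
This is symmetric in x and y.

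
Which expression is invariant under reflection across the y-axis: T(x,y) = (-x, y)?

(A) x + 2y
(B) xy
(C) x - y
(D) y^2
D

The map is reflection across the y-axis: T(x,y) = (-x, y).
Substitute the transformed coordinates into each option and compare with the original:
(A) x + 2y  ->  (-x) + 2(y) = -x + 2y   [differs from x + 2y: not invariant]
(B) xy  ->  (-x)(y) = -xy   [differs from xy: not invariant]
(C) x - y  ->  (-x) - (y) = -x - y   [differs from x - y: not invariant]
(D) y^2  ->  (y)^2 = y^2   [equals y^2: invariant]

Only option (D), y^2, is unchanged by the transformation.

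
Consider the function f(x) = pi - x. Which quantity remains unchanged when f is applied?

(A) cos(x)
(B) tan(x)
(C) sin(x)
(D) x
C

For f(x) = pi - x:
sin(pi - x) = sin(x), so sine is invariant under this transformation.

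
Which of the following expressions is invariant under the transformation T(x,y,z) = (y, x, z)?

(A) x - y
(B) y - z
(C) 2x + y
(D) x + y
D

Apply T(x,y,z) = (y, x, z) to each option, i.e. replace (x, y, z) by the transformed coordinates.
Substitute the transformed coordinates into each option and compare with the original:
(A) x - y  ->  (y) - (x) = -x + y   [differs from x - y: not invariant]
(B) y - z  ->  (x) - (z) = x - z   [differs from y - z: not invariant]
(C) 2x + y  ->  2(y) + (x) = x + 2y   [differs from 2x + y: not invariant]
(D) x + y  ->  (y) + (x) = x + y   [equals x + y: invariant]

Only option (D), x + y, is unchanged by the transformation.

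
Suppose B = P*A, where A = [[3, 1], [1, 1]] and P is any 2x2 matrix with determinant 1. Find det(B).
2

By the multiplicative property of determinants, det(B) = det(P*A) = det(P) * det(A) = det(A),
so the determinant is invariant under multiplication by any determinant-1 matrix; we just need det(A).

det(A) = (3)(1) - (1)(1) = 3 - 1 = 2

Therefore det(B) = 1 * 2 = 2.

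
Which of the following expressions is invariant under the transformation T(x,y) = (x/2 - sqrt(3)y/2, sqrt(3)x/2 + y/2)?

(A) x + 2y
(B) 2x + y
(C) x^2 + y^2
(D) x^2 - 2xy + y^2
C

An expression E(x,y) is invariant under T if E(T(x,y)) = E(x,y). Here T(x,y) = (x/2 - sqrt(3)y/2, sqrt(3)x/2 + y/2).
Substitute the transformed coordinates into each option and compare with the original:
(A) x + 2y  ->  (x/2 - sqrt(3)y/2) + 2(sqrt(3)x/2 + y/2) = x/2 + sqrt(3)x - sqrt(3)y/2 + y   [differs from x + 2y: not invariant]
(B) 2x + y  ->  2(x/2 - sqrt(3)y/2) + (sqrt(3)x/2 + y/2) = sqrt(3)x/2 + x - sqrt(3)y + y/2   [differs from 2x + y: not invariant]
(C) x^2 + y^2  ->  (x/2 - sqrt(3)y/2)^2 + (sqrt(3)x/2 + y/2)^2 = x^2 + y^2   [equals x^2 + y^2: invariant]
(D) x^2 - 2xy + y^2  ->  (x/2 - sqrt(3)y/2)^2 - 2(x/2 - sqrt(3)y/2)(sqrt(3)x/2 + y/2) + (sqrt(3)x/2 + y/2)^2 = -sqrt(3)x^2/2 + x^2 + xy + sqrt(3)y^2/2 + y^2   [differs from x^2 - 2xy + y^2: not invariant]

Only option (C), x^2 + y^2, is unchanged by the transformation.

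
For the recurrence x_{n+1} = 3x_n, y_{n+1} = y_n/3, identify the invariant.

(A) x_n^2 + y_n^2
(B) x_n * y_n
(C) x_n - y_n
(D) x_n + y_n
B

For the recurrence x_{n+1} = 3x_n, y_{n+1} = y_n/3:

x_{n+1} * y_{n+1} = (3x_n) * (y_n/3) = x_n * y_n
The product is conserved.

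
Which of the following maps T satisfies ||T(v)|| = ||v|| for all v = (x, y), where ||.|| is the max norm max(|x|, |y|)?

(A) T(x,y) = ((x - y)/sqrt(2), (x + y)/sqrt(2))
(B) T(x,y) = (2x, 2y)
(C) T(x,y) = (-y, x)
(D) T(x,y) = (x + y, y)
C

A transformation preserves a norm if ||T(v)|| = ||v|| for every v; a single vector where the norm changes rules an option out.

(A) T(x,y) = ((x - y)/sqrt(2), (x + y)/sqrt(2)): v = (1, 0) has norm max(|1|, |0|) = 1, but T(v) = (sqrt(2)/2, sqrt(2)/2) has norm sqrt(2)/2 -- not preserved.
(B) T(x,y) = (2x, 2y): v = (1, 0) has norm max(|1|, |0|) = 1, but T(v) = (2, 0) has norm 2 -- not preserved.
(C) T(x,y) = (-y, x): preserves the norm -- it only permutes the coordinates and/or flips signs, which leaves max(|x|, |y|) unchanged.
(D) T(x,y) = (x + y, y): v = (1, 1) has norm max(|1|, |1|) = 1, but T(v) = (2, 1) has norm 2 -- not preserved.

Therefore the answer is (C).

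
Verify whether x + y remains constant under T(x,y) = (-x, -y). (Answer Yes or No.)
No

Substitute T(x,y) = (-x, -y) into the expression and compare with the original.

Original: x + y
After applying T: (-x) + (-y) = -x - y

This differs from the original x + y (difference: -2x - 2y), so the expression is NOT invariant.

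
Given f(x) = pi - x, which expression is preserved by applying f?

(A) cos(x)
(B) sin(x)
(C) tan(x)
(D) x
B

For f(x) = pi - x:
sin(pi - x) = sin(x), so sine is invariant under this transformation.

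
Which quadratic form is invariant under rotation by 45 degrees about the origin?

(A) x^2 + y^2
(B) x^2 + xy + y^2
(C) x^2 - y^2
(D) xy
A

Rotation by 45 degrees sends (x, y) to (sqrt(2)x/2 - sqrt(2)y/2, sqrt(2)x/2 + sqrt(2)y/2).
Substitute the transformed coordinates into each option and compare with the original:
(A) x^2 + y^2  ->  (sqrt(2)x/2 - sqrt(2)y/2)^2 + (sqrt(2)x/2 + sqrt(2)y/2)^2 = x^2 + y^2   [equals x^2 + y^2: invariant]
(B) x^2 + xy + y^2  ->  (sqrt(2)x/2 - sqrt(2)y/2)^2 + (sqrt(2)x/2 - sqrt(2)y/2)(sqrt(2)x/2 + sqrt(2)y/2) + (sqrt(2)x/2 + sqrt(2)y/2)^2 = 3x^2/2 + y^2/2   [differs from x^2 + xy + y^2: not invariant]
(C) x^2 - y^2  ->  (sqrt(2)x/2 - sqrt(2)y/2)^2 - (sqrt(2)x/2 + sqrt(2)y/2)^2 = -2xy   [differs from x^2 - y^2: not invariant]
(D) xy  ->  (sqrt(2)x/2 - sqrt(2)y/2)(sqrt(2)x/2 + sqrt(2)y/2) = x^2/2 - y^2/2   [differs from xy: not invariant]

Only option (A), x^2 + y^2, is unchanged by the transformation.
x^2 + y^2 is the squared distance from the origin, which rotations preserve.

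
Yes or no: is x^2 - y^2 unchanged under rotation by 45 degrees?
No

Applying rotation by 45 degrees: x' = x*cos(45 degrees) - y*sin(45 degrees) = sqrt(2)x/2 - sqrt(2)y/2, y' = x*sin(45 degrees) + y*cos(45 degrees) = sqrt(2)x/2 + sqrt(2)y/2

Substituting into x^2 - y^2:
(sqrt(2)x/2 - sqrt(2)y/2)^2 - (sqrt(2)x/2 + sqrt(2)y/2)^2
= -2xy

This differs from the original expression x^2 - y^2, so it is NOT invariant.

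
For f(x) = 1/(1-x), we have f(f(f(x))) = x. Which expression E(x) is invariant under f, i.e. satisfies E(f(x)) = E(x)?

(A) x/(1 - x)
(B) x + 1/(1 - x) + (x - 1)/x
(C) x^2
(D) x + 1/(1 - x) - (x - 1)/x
B

Replace x by f(x) = 1/(1 - x) in each option and simplify. As a quick numerical cross-check, also compare E(5) with E(f(5)) = E(-1/4).

(A) x/(1 - x)  ->  (1/(1 - x))/(1 - (1/(1 - x))) = -1/x; check: E(5) = -5/4 but E(-1/4) = -1/5.   [not invariant]
(B) x + 1/(1 - x) + (x - 1)/x  ->  (1/(1 - x)) + 1/(1 - (1/(1 - x))) + ((1/(1 - x)) - 1)/(1/(1 - x)), which simplifies back to x + 1/(1 - x) + (x - 1)/x; check: E(5) = 111/20, E(-1/4) = 111/20.   [invariant]
(C) x^2  ->  (1/(1 - x))^2 = (x - 1)^(-2); check: E(5) = 25 but E(-1/4) = 1/16.   [not invariant]
(D) x + 1/(1 - x) - (x - 1)/x  ->  (1/(1 - x)) + 1/(1 - (1/(1 - x))) - ((1/(1 - x)) - 1)/(1/(1 - x)) = (x^2(1 - x) - x + (x - 1)^2)/(x(x - 1)); check: E(5) = 79/20 but E(-1/4) = -89/20.   [not invariant]

Only (B) is unchanged. Indeed f(f(x)) = 1/(1 - 1/(1-x)) = (1-x)/(-x) = (x-1)/x, so E(x) = x + f(x) + f(f(x)) is the sum over the whole 3-cycle; applying f just permutes the three terms cyclically (x -> f(x) -> f(f(x)) -> x), leaving the sum unchanged.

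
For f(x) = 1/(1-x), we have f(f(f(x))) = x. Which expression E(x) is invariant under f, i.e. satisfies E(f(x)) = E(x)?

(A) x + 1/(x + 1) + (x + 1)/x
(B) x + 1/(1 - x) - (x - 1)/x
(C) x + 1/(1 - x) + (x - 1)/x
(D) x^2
C

Replace x by f(x) = 1/(1 - x) in each option and simplify. As a quick numerical cross-check, also compare E(3) with E(f(3)) = E(-1/2).

(A) x + 1/(x + 1) + (x + 1)/x  ->  (1/(1 - x)) + 1/((1/(1 - x)) + 1) + ((1/(1 - x)) + 1)/(1/(1 - x)) = (-x^3 + 6x^2 - 11x + 7)/(x^2 - 3x + 2); check: E(3) = 55/12 but E(-1/2) = 1/2.   [not invariant]
(B) x + 1/(1 - x) - (x - 1)/x  ->  (1/(1 - x)) + 1/(1 - (1/(1 - x))) - ((1/(1 - x)) - 1)/(1/(1 - x)) = (x^2(1 - x) - x + (x - 1)^2)/(x(x - 1)); check: E(3) = 11/6 but E(-1/2) = -17/6.   [not invariant]
(C) x + 1/(1 - x) + (x - 1)/x  ->  (1/(1 - x)) + 1/(1 - (1/(1 - x))) + ((1/(1 - x)) - 1)/(1/(1 - x)), which simplifies back to x + 1/(1 - x) + (x - 1)/x; check: E(3) = 19/6, E(-1/2) = 19/6.   [invariant]
(D) x^2  ->  (1/(1 - x))^2 = (x - 1)^(-2); check: E(3) = 9 but E(-1/2) = 1/4.   [not invariant]

Only (C) is unchanged. Indeed f(f(x)) = 1/(1 - 1/(1-x)) = (1-x)/(-x) = (x-1)/x, so E(x) = x + f(x) + f(f(x)) is the sum over the whole 3-cycle; applying f just permutes the three terms cyclically (x -> f(x) -> f(f(x)) -> x), leaving the sum unchanged.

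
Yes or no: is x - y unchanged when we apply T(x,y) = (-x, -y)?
No

Substitute T(x,y) = (-x, -y) into the expression and compare with the original.

Original: x - y
After applying T: (-x) - (-y) = -x + y

This differs from the original x - y (difference: -2x + 2y), so the expression is NOT invariant.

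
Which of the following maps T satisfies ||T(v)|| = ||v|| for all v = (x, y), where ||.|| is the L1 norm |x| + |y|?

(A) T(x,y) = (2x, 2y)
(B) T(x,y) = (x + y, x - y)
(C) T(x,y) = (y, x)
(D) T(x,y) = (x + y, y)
C

A transformation preserves a norm if ||T(v)|| = ||v|| for every v; a single vector where the norm changes rules an option out.

(A) T(x,y) = (2x, 2y): v = (1, 0) has norm |1| + |0| = 1, but T(v) = (2, 0) has norm 2 -- not preserved.
(B) T(x,y) = (x + y, x - y): v = (1, 0) has norm |1| + |0| = 1, but T(v) = (1, 1) has norm 2 -- not preserved.
(C) T(x,y) = (y, x): preserves the norm -- it only permutes the coordinates and/or flips signs, which leaves |x| + |y| unchanged.
(D) T(x,y) = (x + y, y): v = (0, 1) has norm |0| + |1| = 1, but T(v) = (1, 1) has norm 2 -- not preserved.

Therefore the answer is (C).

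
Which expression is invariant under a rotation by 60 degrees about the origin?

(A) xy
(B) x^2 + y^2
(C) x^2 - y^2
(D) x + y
B

A rotation by 60 degrees sends (x, y) to (x/2 - sqrt(3)y/2, sqrt(3)x/2 + y/2).
Substitute the transformed coordinates into each option and compare with the original:
(A) xy  ->  (x/2 - sqrt(3)y/2)(sqrt(3)x/2 + y/2) = sqrt(3)x^2/4 - xy/2 - sqrt(3)y^2/4   [differs from xy: not invariant]
(B) x^2 + y^2  ->  (x/2 - sqrt(3)y/2)^2 + (sqrt(3)x/2 + y/2)^2 = x^2 + y^2   [equals x^2 + y^2: invariant]
(C) x^2 - y^2  ->  (x/2 - sqrt(3)y/2)^2 - (sqrt(3)x/2 + y/2)^2 = -x^2/2 - sqrt(3)xy + y^2/2   [differs from x^2 - y^2: not invariant]
(D) x + y  ->  (x/2 - sqrt(3)y/2) + (sqrt(3)x/2 + y/2) = x/2 + sqrt(3)x/2 - sqrt(3)y/2 + y/2   [differs from x + y: not invariant]

Only option (B), x^2 + y^2, is unchanged by the transformation.
Geometrically, x^2 + y^2 is the squared distance from the origin, which every rotation about the origin preserves.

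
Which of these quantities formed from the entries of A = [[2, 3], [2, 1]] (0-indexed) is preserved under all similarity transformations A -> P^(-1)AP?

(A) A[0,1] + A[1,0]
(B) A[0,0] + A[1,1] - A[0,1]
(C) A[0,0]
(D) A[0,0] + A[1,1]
D

A[0,0] + A[1,1] is the trace of A. By the cyclic property of the trace, tr(P^(-1)AP) = tr(APP^(-1)) = tr(A), so it is the same for every matrix similar to A.

The other combinations are not similarity invariants. For example, take P = [[1, 2], [0, 1]] (det P = 1), so P^(-1) = [[1, -2], [0, 1]] and
B = P^(-1)AP = [[-2, -3], [2, 5]].
Evaluating each option on A and on B:
(A) A[0,1] + A[1,0]: 5 for A, -1 for B -> changes
(B) A[0,0] + A[1,1] - A[0,1]: 0 for A, 6 for B -> changes
(C) A[0,0]: 2 for A, -2 for B -> changes
(D) A[0,0] + A[1,1]: 3 for A, 3 for B -> unchanged

Only (D) A[0,0] + A[1,1] = 3 survives (and it does so for every P, not just this one), so it is the invariant.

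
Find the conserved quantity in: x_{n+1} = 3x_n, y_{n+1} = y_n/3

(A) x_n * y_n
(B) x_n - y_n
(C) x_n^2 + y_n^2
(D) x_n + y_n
A

For the recurrence x_{n+1} = 3x_n, y_{n+1} = y_n/3:

x_{n+1} * y_{n+1} = (3x_n) * (y_n/3) = x_n * y_n
The product is conserved.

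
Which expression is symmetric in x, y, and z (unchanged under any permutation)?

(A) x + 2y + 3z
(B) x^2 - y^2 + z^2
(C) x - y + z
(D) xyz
D

A symmetric expression is unchanged when the variables are permuted; here the transformation to test is the swap (x, y) -> (y, x).
A symmetric expression must survive every permutation; the single swap x <-> y already eliminates the distractors, and the keyed expression is also unchanged by x <-> z and y <-> z (each variable enters it in exactly the same way).
Substitute the transformed coordinates into each option and compare with the original:
(A) x + 2y + 3z  ->  (y) + 2(x) + 3z = 2x + y + 3z   [differs from x + 2y + 3z: not invariant]
(B) x^2 - y^2 + z^2  ->  (y)^2 - (x)^2 + z^2 = -x^2 + y^2 + z^2   [differs from x^2 - y^2 + z^2: not invariant]
(C) x - y + z  ->  (y) - (x) + z = -x + y + z   [differs from x - y + z: not invariant]
(D) xyz  ->  (y)(x)z = xyz   [equals xyz: invariant]

Only option (D), xyz, is unchanged by the transformation.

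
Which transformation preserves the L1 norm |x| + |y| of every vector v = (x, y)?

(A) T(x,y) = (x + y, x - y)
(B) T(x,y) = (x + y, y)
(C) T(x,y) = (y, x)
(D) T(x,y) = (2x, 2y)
C

A transformation preserves a norm if ||T(v)|| = ||v|| for every v; a single vector where the norm changes rules an option out.

(A) T(x,y) = (x + y, x - y): v = (1, 0) has norm |1| + |0| = 1, but T(v) = (1, 1) has norm 2 -- not preserved.
(B) T(x,y) = (x + y, y): v = (0, 1) has norm |0| + |1| = 1, but T(v) = (1, 1) has norm 2 -- not preserved.
(C) T(x,y) = (y, x): preserves the norm -- it only permutes the coordinates and/or flips signs, which leaves |x| + |y| unchanged.
(D) T(x,y) = (2x, 2y): v = (1, 0) has norm |1| + |0| = 1, but T(v) = (2, 0) has norm 2 -- not preserved.

Therefore the answer is (C).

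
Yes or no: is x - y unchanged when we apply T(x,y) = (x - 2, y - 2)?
Yes

Substitute T(x,y) = (x - 2, y - 2) into the expression and compare with the original.

Original: x - y
After applying T: (x - 2) - (y - 2) = x - y

This is identical to the original x - y, so the expression is invariant.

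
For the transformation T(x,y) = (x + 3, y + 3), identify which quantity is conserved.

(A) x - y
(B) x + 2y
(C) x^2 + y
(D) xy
A

An expression E(x,y) is invariant under T if E(T(x,y)) = E(x,y). Here T(x,y) = (x + 3, y + 3).
Substitute the transformed coordinates into each option and compare with the original:
(A) x - y  ->  (x + 3) - (y + 3) = x - y   [equals x - y: invariant]
(B) x + 2y  ->  (x + 3) + 2(y + 3) = x + 2y + 9   [differs from x + 2y: not invariant]
(C) x^2 + y  ->  (x + 3)^2 + (y + 3) = x^2 + 6x + y + 12   [differs from x^2 + y: not invariant]
(D) xy  ->  (x + 3)(y + 3) = xy + 3x + 3y + 9   [differs from xy: not invariant]

Only option (A), x - y, is unchanged by the transformation.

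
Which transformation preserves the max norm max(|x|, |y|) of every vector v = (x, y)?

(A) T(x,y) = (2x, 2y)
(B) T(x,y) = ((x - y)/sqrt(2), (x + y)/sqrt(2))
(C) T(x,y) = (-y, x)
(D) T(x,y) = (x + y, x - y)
C

A transformation preserves a norm if ||T(v)|| = ||v|| for every v; a single vector where the norm changes rules an option out.

(A) T(x,y) = (2x, 2y): v = (1, 0) has norm max(|1|, |0|) = 1, but T(v) = (2, 0) has norm 2 -- not preserved.
(B) T(x,y) = ((x - y)/sqrt(2), (x + y)/sqrt(2)): v = (1, 0) has norm max(|1|, |0|) = 1, but T(v) = (sqrt(2)/2, sqrt(2)/2) has norm sqrt(2)/2 -- not preserved.
(C) T(x,y) = (-y, x): preserves the norm -- it only permutes the coordinates and/or flips signs, which leaves max(|x|, |y|) unchanged.
(D) T(x,y) = (x + y, x - y): v = (1, 1) has norm max(|1|, |1|) = 1, but T(v) = (2, 0) has norm 2 -- not preserved.

Therefore the answer is (C).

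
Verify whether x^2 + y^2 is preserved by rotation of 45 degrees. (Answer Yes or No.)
Yes

Applying rotation by 45 degrees: x' = x*cos(45 degrees) - y*sin(45 degrees) = sqrt(2)x/2 - sqrt(2)y/2, y' = x*sin(45 degrees) + y*cos(45 degrees) = sqrt(2)x/2 + sqrt(2)y/2

Substituting into x^2 + y^2:
(sqrt(2)x/2 - sqrt(2)y/2)^2 + (sqrt(2)x/2 + sqrt(2)y/2)^2
= x^2 + y^2

This equals the original expression x^2 + y^2, so it IS invariant.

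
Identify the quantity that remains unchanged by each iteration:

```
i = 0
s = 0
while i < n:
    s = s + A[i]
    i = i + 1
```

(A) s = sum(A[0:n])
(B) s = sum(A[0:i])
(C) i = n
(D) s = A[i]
B

A loop invariant must hold before the first iteration and be re-established by every execution of the body.

(B) s = sum(A[0:i]): Initially i = 0 and s = 0 = sum of the empty slice A[0:0]. If s = sum(A[0:i]) holds at the top of an iteration, the body sets s to sum(A[0:i]) + A[i] = sum(A[0:i+1]) and then i to i+1, so s = sum(A[0:i]) holds again. At exit i = n, giving s = sum(A[0:n]).

The other options fail:
(A) s = sum(A[0:n]): false before the loop (s = 0, not the full sum) -- it only becomes true at exit.
(C) i = n: false initially (i = 0); it is the exit condition, not an invariant.
(D) s = A[i]: after the first iteration s = A[0] but i = 1, so s = A[i] compares s with the wrong element (and fails in general).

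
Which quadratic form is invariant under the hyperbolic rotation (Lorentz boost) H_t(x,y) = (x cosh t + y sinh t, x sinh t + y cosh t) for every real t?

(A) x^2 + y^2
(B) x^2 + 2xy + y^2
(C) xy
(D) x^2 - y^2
D

Write x' = x cosh t + y sinh t, y' = x sinh t + y cosh t and substitute into each option:
(A) x^2 + y^2: (x cosh t + y sinh t)^2 + (x sinh t + y cosh t)^2 = (x^2 + y^2)(cosh^2 t + sinh^2 t) + 4xy sinh t cosh t = (x^2 + y^2) cosh 2t + 2xy sinh 2t   [not invariant for t != 0]
(B) x^2 + 2xy + y^2: (x' + y')^2 with x' + y' = (x + y)(cosh t + sinh t) = (x + y)e^t, so it becomes (x + y)^2 e^(2t)   [not invariant for t != 0]
(C) xy: (x cosh t + y sinh t)(x sinh t + y cosh t) = xy(cosh^2 t + sinh^2 t) + (x^2 + y^2) sinh t cosh t = xy cosh 2t + (x^2 + y^2)(sinh 2t)/2   [not invariant for t != 0]
(D) x^2 - y^2: (x cosh t + y sinh t)^2 - (x sinh t + y cosh t)^2 = x^2(cosh^2 t - sinh^2 t) + 2xy(cosh t sinh t - sinh t cosh t) + y^2(sinh^2 t - cosh^2 t) = x^2 - y^2   [invariant, using cosh^2 t - sinh^2 t = 1]

Only (D) x^2 - y^2 is unchanged; it is the Minkowski form preserved by Lorentz boosts, just as x^2 + y^2 is preserved by ordinary rotations.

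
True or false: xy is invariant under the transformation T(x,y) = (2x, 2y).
False

Substitute T(x,y) = (2x, 2y) into the expression and compare with the original.

Original: xy
After applying T: (2x)(2y) = 4xy

This differs from the original xy (difference: 3xy), so the expression is NOT invariant.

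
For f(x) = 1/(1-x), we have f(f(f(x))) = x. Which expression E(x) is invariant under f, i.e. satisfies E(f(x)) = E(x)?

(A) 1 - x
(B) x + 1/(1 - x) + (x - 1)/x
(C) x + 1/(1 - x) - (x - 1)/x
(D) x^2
B

Replace x by f(x) = 1/(1 - x) in each option and simplify. As a quick numerical cross-check, also compare E(5) with E(f(5)) = E(-1/4).

(A) 1 - x  ->  1 - (1/(1 - x)) = x/(x - 1); check: E(5) = -4 but E(-1/4) = 5/4.   [not invariant]
(B) x + 1/(1 - x) + (x - 1)/x  ->  (1/(1 - x)) + 1/(1 - (1/(1 - x))) + ((1/(1 - x)) - 1)/(1/(1 - x)), which simplifies back to x + 1/(1 - x) + (x - 1)/x; check: E(5) = 111/20, E(-1/4) = 111/20.   [invariant]
(C) x + 1/(1 - x) - (x - 1)/x  ->  (1/(1 - x)) + 1/(1 - (1/(1 - x))) - ((1/(1 - x)) - 1)/(1/(1 - x)) = (x^2(1 - x) - x + (x - 1)^2)/(x(x - 1)); check: E(5) = 79/20 but E(-1/4) = -89/20.   [not invariant]
(D) x^2  ->  (1/(1 - x))^2 = (x - 1)^(-2); check: E(5) = 25 but E(-1/4) = 1/16.   [not invariant]

Only (B) is unchanged. Indeed f(f(x)) = 1/(1 - 1/(1-x)) = (1-x)/(-x) = (x-1)/x, so E(x) = x + f(x) + f(f(x)) is the sum over the whole 3-cycle; applying f just permutes the three terms cyclically (x -> f(x) -> f(f(x)) -> x), leaving the sum unchanged.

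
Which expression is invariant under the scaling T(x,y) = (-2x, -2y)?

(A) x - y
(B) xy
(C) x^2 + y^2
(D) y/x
D

Under the uniform scaling T(x,y) = (-2x, -2y):
Substitute the transformed coordinates into each option and compare with the original:
(A) x - y  ->  (-2x) - (-2y) = -2x + 2y   [differs from x - y: not invariant]
(B) xy  ->  (-2x)(-2y) = 4xy   [differs from xy: not invariant]
(C) x^2 + y^2  ->  (-2x)^2 + (-2y)^2 = 4x^2 + 4y^2   [differs from x^2 + y^2: not invariant]
(D) y/x  ->  (-2y)/(-2x) = y/x   [equals y/x: invariant]

Only option (D), y/x, is unchanged by the transformation.
The common factor -2 cancels in a ratio of coordinates, while sums, products and sums of squares pick up factors of -2 or 4.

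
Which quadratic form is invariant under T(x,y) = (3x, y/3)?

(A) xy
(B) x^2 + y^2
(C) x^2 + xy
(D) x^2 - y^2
A

T multiplies x by 3 and divides y by 3.
Substitute the transformed coordinates into each option and compare with the original:
(A) xy  ->  (3x)(y/3) = xy   [equals xy: invariant]
(B) x^2 + y^2  ->  (3x)^2 + (y/3)^2 = 9x^2 + y^2/9   [differs from x^2 + y^2: not invariant]
(C) x^2 + xy  ->  (3x)^2 + (3x)(y/3) = 9x^2 + xy   [differs from x^2 + xy: not invariant]
(D) x^2 - y^2  ->  (3x)^2 - (y/3)^2 = 9x^2 - y^2/9   [differs from x^2 - y^2: not invariant]

Only option (A), xy, is unchanged by the transformation.
The factors 3 and 1/3 cancel only in the pure product xy.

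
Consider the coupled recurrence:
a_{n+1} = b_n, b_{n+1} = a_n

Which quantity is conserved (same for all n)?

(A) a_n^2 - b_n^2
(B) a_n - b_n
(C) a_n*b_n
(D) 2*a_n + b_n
C

Replace a_n by a_{n+1} = b_n and b_n by b_{n+1} = a_n in each option and simplify:
(A) a_n^2 - b_n^2  ->  (b_n)^2 - (a_n)^2 = -a_n^2 + b_n^2   [not conserved]
(B) a_n - b_n  ->  (b_n) - (a_n) = -a_n + b_n   [not conserved]
(C) a_n*b_n  ->  (b_n)*(a_n) = a_n*b_n   [conserved]
(D) 2*a_n + b_n  ->  2*(b_n) + (a_n) = a_n + 2*b_n   [not conserved]

Only (C) a_n*b_n returns to itself after one step, so it is the conserved quantity.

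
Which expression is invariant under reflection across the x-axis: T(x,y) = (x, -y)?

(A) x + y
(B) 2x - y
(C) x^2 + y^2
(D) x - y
C

The map is reflection across the x-axis: T(x,y) = (x, -y).
Substitute the transformed coordinates into each option and compare with the original:
(A) x + y  ->  (x) + (-y) = x - y   [differs from x + y: not invariant]
(B) 2x - y  ->  2(x) - (-y) = 2x + y   [differs from 2x - y: not invariant]
(C) x^2 + y^2  ->  (x)^2 + (-y)^2 = x^2 + y^2   [equals x^2 + y^2: invariant]
(D) x - y  ->  (x) - (-y) = x + y   [differs from x - y: not invariant]

Only option (C), x^2 + y^2, is unchanged by the transformation.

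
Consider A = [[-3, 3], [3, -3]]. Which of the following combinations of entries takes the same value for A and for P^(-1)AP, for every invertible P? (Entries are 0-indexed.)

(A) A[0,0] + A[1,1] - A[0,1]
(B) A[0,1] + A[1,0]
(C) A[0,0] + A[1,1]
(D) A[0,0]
C

A[0,0] + A[1,1] is the trace of A. By the cyclic property of the trace, tr(P^(-1)AP) = tr(APP^(-1)) = tr(A), so it is the same for every matrix similar to A.

The other combinations are not similarity invariants. For example, take P = [[1, -1], [0, 1]] (det P = 1), so P^(-1) = [[1, 1], [0, 1]] and
B = P^(-1)AP = [[0, 0], [3, -6]].
Evaluating each option on A and on B:
(A) A[0,0] + A[1,1] - A[0,1]: -9 for A, -6 for B -> changes
(B) A[0,1] + A[1,0]: 6 for A, 3 for B -> changes
(C) A[0,0] + A[1,1]: -6 for A, -6 for B -> unchanged
(D) A[0,0]: -3 for A, 0 for B -> changes

Only (C) A[0,0] + A[1,1] = -6 survives (and it does so for every P, not just this one), so it is the invariant.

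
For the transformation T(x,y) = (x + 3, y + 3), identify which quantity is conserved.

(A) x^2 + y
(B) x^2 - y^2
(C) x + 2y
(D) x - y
D

An expression E(x,y) is invariant under T if E(T(x,y)) = E(x,y). Here T(x,y) = (x + 3, y + 3).
Substitute the transformed coordinates into each option and compare with the original:
(A) x^2 + y  ->  (x + 3)^2 + (y + 3) = x^2 + 6x + y + 12   [differs from x^2 + y: not invariant]
(B) x^2 - y^2  ->  (x + 3)^2 - (y + 3)^2 = x^2 + 6x - y^2 - 6y   [differs from x^2 - y^2: not invariant]
(C) x + 2y  ->  (x + 3) + 2(y + 3) = x + 2y + 9   [differs from x + 2y: not invariant]
(D) x - y  ->  (x + 3) - (y + 3) = x - y   [equals x - y: invariant]

Only option (D), x - y, is unchanged by the transformation.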